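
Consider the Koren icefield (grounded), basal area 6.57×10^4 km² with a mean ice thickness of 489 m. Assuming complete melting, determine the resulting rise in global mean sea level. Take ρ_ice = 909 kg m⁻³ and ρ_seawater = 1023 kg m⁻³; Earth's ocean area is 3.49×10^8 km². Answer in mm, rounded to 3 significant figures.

≈ 81.8 mm

Koren: ice volume = 6.57×10^4 km² × 489 m = 3.213×10^4 km³; 3.213×10^4 × (909/1023) = 2.855×10^4 km³ of water.
Spread over 3.49×10^14 m² of ocean, Δh = 2.855×10^13 / 3.49×10^14 = 0.0818 m = 81.8 mm.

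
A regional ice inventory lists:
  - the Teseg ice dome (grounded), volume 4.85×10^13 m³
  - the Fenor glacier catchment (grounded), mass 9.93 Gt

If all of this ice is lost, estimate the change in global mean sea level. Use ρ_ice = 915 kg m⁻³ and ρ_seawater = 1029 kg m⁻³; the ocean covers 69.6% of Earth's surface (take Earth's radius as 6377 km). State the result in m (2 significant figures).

≈ 0.12 m

Teseg: 4.85×10^13 m³ × (915/1029) = 4.313×10^13 m³ of water.
Fenor: 9.93 Gt = 9.930×10^12 kg; dividing by ρ_w = 1029 kg m⁻³ gives 9.650×10^9 m³ of water.
Total added water ≈ 4.314×10^13 m³ over 3.56×10^14 m² → Δh = 0.121 m.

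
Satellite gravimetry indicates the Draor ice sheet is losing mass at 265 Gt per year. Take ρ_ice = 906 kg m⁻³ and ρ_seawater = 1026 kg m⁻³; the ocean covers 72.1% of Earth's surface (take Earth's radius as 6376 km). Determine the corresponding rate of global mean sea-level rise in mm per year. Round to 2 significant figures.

ρ_w = 1026 kg m⁻³. Annual water volume added = 265 Gt / ρ_w = 2.650×10^14 kg / 1026 kg m⁻³ = 2.583×10^11 m³.
Δh per year = 2.583×10^11 / 3.68×10^14 = 7.01×10^-4 m = 0.70 mm.

≈ 0.70 mm/yr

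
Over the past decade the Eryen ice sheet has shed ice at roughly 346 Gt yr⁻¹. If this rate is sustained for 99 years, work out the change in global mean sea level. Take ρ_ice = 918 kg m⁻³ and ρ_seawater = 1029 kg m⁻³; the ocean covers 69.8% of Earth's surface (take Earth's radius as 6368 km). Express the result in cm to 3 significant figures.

Total mass lost = 346 Gt/yr × 99 yr = 3.425×10^4 Gt = 3.425×10^16 kg.
ρ_w = 1029 kg m⁻³, so water volume = 3.425×10^16 / 1029 = 3.329×10^13 m³.
Δh = 3.329×10^13 / 3.56×10^14 = 0.0936 m = 9.36 cm.

≈ 9.36 cm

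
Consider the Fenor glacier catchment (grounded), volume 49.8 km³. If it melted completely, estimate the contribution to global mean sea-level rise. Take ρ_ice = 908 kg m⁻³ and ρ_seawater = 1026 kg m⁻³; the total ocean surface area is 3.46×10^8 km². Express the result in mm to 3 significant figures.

Fenor: 49.8 km³ × (908/1026) = 44.07 km³ of water.
Spread over 3.46×10^14 m² of ocean, Δh = 4.407×10^10 / 3.46×10^14 = 1.27×10^-4 m = 0.127 mm.

≈ 0.127 mm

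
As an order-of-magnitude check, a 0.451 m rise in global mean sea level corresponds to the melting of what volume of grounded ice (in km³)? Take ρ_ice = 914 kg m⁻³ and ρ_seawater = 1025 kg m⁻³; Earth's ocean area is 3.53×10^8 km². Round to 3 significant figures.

Required water volume = Δh × A = 0.451 m × 3.53×10^14 m² = 1.592×10^14 m³ = 1.592×10^5 km³.
Ice volume = water volume × ρ_w/ρ_ice = 1.592×10^5 × 1025/914 = 1.79×10^5 km³.

≈ 1.79×10^5 km³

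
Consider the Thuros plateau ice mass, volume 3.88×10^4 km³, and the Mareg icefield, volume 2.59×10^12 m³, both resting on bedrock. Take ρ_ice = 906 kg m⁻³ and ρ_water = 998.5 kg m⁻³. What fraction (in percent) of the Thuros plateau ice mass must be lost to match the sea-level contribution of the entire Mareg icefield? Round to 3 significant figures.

≈ 6.68 %

Equal sea-level rise means equal mass of meltwater, i.e. equal mass of ice lost.
Ice mass of Mareg: 2.347×10^15 kg; ice mass of Thuros: 3.515×10^16 kg.
Fraction required = 2.347×10^15 / 3.515×10^16 = 0.0668 → 6.68 %.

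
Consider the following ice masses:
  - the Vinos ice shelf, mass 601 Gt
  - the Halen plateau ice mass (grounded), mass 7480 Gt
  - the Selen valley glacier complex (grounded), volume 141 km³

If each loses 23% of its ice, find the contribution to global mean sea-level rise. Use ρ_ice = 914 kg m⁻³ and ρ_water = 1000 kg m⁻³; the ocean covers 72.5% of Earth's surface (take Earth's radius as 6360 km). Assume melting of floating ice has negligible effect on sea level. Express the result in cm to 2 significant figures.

≈ 0.47 cm

The Vinos ice shelf is floating and already displaces its own weight of water, so its melt adds essentially nothing to sea level.
Halen: 0.23 × 7480 Gt = 1.720×10^15 kg; dividing by ρ_w = 1000 kg m⁻³ gives 1.720×10^12 m³ of water.
Selen: 0.23 × 141 km³ × (914/1000) = 29.64 km³ of water.
Total added water ≈ 1.750×10^12 m³ over 3.69×10^14 m² → Δh = 4.75×10^-3 m = 0.47 cm.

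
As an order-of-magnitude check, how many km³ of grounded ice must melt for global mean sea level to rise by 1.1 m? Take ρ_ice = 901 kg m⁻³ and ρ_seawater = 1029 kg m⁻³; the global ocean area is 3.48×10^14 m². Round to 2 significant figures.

Required water volume = Δh × A = 1.1 m × 3.48×10^14 m² = 3.828×10^14 m³ = 3.828×10^5 km³.
Ice volume = water volume × ρ_w/ρ_ice = 3.828×10^5 × 1029/901 = 4.4×10^5 km³.

≈ 4.4×10^5 km³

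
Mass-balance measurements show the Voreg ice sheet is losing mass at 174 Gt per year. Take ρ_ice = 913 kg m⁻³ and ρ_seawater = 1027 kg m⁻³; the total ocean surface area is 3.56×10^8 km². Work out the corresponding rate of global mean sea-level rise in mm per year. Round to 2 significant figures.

ρ_w = 1027 kg m⁻³. Annual water volume added = 174 Gt / ρ_w = 1.740×10^14 kg / 1027 kg m⁻³ = 1.694×10^11 m³.
Δh per year = 1.694×10^11 / 3.56×10^14 = 4.76×10^-4 m = 0.48 mm.

≈ 0.48 mm/yr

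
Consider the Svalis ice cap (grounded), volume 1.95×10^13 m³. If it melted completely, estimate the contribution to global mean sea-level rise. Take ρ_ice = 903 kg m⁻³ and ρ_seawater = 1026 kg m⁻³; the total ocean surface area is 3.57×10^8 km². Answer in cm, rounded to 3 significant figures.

≈ 4.81 cm

Svalis: 1.95×10^13 m³ × (903/1026) = 1.716×10^13 m³ of water.
Spread over 3.57×10^14 m² of ocean, Δh = 1.716×10^13 / 3.57×10^14 = 0.0481 m = 4.81 cm.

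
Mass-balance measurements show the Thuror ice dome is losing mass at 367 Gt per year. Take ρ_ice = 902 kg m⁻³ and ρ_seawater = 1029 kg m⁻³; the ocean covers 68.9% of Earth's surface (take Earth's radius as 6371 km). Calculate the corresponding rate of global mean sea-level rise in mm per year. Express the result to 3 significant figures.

≈ 1.01 mm/yr

ρ_w = 1029 kg m⁻³. Annual water volume added = 367 Gt / ρ_w = 3.670×10^14 kg / 1029 kg m⁻³ = 3.567×10^11 m³.
Δh per year = 3.567×10^11 / 3.51×10^14 = 1.01×10^-3 m = 1.01 mm.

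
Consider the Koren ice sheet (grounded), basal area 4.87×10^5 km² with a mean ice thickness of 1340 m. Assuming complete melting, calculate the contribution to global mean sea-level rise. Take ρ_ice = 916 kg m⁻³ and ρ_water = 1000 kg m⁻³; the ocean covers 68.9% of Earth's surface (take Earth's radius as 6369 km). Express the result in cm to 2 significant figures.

Koren: ice volume = 4.87×10^5 km² × 1340 m = 6.526×10^5 km³; 6.526×10^5 × (916/1000) = 5.978×10^5 km³ of water.
Spread over 3.51×10^14 m² of ocean, Δh = 5.978×10^14 / 3.51×10^14 = 1.70 m = 170 cm.

≈ 170 cm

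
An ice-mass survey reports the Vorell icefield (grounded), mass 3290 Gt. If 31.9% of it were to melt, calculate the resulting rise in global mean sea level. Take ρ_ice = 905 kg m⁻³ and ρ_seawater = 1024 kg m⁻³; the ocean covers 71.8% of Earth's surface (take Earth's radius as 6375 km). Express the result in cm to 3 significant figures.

Vorell: 0.319 × 3290 Gt = 1.050×10^15 kg; dividing by ρ_w = 1024 kg m⁻³ gives 1.025×10^12 m³ of water.
Spread over 3.67×10^14 m² of ocean, Δh = 1.025×10^12 / 3.67×10^14 = 2.80×10^-3 m = 0.280 cm.

≈ 0.280 cm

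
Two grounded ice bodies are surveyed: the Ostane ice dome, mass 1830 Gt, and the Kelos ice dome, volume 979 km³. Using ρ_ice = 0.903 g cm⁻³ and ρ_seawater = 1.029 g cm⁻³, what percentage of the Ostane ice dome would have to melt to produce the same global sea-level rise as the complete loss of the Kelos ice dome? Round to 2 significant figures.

Equal sea-level rise means equal mass of meltwater, i.e. equal mass of ice lost.
Ice mass of Kelos: 8.840×10^14 kg; ice mass of Ostane: 1.830×10^15 kg.
Fraction required = 8.840×10^14 / 1.830×10^15 = 0.483 → 48 %.

≈ 48 %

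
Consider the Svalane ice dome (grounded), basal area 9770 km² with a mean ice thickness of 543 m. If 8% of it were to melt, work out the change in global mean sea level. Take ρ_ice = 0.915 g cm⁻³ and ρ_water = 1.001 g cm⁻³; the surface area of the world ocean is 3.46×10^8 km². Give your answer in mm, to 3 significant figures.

≈ 1.12 mm

Svalane: ice volume = 9770 km² × 543 m = 5305 km³; 0.08 × 5305 × (915/1001) = 387.9 km³ of water.
Spread over 3.46×10^14 m² of ocean, Δh = 3.879×10^11 / 3.46×10^14 = 1.12×10^-3 m = 1.12 mm.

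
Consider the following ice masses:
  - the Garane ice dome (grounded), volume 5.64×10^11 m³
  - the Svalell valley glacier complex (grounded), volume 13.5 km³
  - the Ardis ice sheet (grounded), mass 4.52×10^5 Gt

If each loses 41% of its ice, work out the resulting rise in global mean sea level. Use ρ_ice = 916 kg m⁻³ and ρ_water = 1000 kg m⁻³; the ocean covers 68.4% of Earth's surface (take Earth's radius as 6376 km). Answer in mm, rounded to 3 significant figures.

Garane: 0.41 × 5.64×10^11 m³ × (916/1000) = 2.118×10^11 m³ of water.
Svalell: 0.41 × 13.5 km³ × (916/1000) = 5.070 km³ of water.
Ardis: 0.41 × 4.52×10^5 Gt = 1.853×10^17 kg; dividing by ρ_w = 1000 kg m⁻³ gives 1.853×10^14 m³ of water.
Total added water ≈ 1.855×10^14 m³ over 3.49×10^14 m² → Δh = 0.531 m = 531 mm.

≈ 531 mm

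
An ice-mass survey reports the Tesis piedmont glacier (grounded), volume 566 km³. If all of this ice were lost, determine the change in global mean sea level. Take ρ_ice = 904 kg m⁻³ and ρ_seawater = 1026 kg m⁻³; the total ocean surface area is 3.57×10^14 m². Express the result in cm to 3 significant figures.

≈ 0.140 cm

Tesis: 566 km³ × (904/1026) = 498.7 km³ of water.
Spread over 3.57×10^14 m² of ocean, Δh = 4.987×10^11 / 3.57×10^14 = 1.40×10^-3 m = 0.140 cm.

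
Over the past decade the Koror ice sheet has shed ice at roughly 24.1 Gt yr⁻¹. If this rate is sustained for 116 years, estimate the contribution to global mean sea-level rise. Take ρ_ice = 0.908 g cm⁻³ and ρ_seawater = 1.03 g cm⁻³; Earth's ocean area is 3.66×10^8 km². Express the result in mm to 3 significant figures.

≈ 7.42 mm

Total mass lost = 24.1 Gt/yr × 116 yr = 2796 Gt = 2.796×10^15 kg.
ρ_w = 1.03 g cm⁻³ = 1030 kg m⁻³, so water volume = 2.796×10^15 / 1030 = 2.714×10^12 m³.
Δh = 2.714×10^12 / 3.66×10^14 = 7.42×10^-3 m = 7.42 mm.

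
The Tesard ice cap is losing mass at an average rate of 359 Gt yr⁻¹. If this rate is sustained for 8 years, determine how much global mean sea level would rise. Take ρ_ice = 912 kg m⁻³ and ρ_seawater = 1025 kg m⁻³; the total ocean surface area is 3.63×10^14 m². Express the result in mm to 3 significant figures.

≈ 7.72 mm

Total mass lost = 359 Gt/yr × 8 yr = 2872 Gt = 2.872×10^15 kg.
ρ_w = 1025 kg m⁻³, so water volume = 2.872×10^15 / 1025 = 2.802×10^12 m³.
Δh = 2.802×10^12 / 3.63×10^14 = 7.72×10^-3 m = 7.72 mm.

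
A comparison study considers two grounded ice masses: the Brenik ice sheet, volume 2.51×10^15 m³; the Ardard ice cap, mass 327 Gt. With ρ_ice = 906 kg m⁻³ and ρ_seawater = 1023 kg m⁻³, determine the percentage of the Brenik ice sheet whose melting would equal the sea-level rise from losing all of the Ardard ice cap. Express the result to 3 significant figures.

Equal sea-level rise means equal mass of meltwater, i.e. equal mass of ice lost.
Ice mass of Ardard: 3.270×10^14 kg; ice mass of Brenik: 2.274×10^18 kg.
Fraction required = 3.270×10^14 / 2.274×10^18 = 1.44×10^-4 → 0.0144 %.

≈ 0.0144 %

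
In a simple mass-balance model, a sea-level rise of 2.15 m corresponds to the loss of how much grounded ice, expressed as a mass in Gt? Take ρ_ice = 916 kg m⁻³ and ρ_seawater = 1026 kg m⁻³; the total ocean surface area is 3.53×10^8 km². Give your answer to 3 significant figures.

≈ 7.79×10^5 Gt

Required water volume = Δh × A = 2.15 m × 3.53×10^14 m² = 7.590×10^14 m³.
ρ_w = 1026 kg m⁻³, so the mass of water = 7.590×10^14 m³ × 1026 kg m⁻³ = 7.787×10^17 kg = 7.79×10^5 Gt (and the same mass of ice, by conservation).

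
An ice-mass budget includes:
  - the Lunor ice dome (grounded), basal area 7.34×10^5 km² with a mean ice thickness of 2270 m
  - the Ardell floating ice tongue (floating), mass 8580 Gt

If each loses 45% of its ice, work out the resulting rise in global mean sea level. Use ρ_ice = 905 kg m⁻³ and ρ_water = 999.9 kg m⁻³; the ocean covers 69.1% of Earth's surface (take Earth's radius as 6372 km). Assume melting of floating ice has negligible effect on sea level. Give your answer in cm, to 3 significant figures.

≈ 192 cm

Lunor: ice volume = 7.34×10^5 km² × 2270 m = 1.666×10^6 km³; 0.45 × 1.666×10^6 × (905/999.9) = 6.786×10^5 km³ of water.
The Ardell floating ice tongue is floating and already displaces its own weight of water, so its melt adds essentially nothing to sea level.
Total added water ≈ 6.786×10^14 m³ over 3.53×10^14 m² → Δh = 1.92 m = 192 cm.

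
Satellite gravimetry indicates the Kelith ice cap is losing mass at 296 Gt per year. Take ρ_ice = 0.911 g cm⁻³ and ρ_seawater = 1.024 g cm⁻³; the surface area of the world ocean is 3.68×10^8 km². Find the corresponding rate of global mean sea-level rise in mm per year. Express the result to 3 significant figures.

≈ 0.785 mm/yr

ρ_w = 1.024 g cm⁻³ = 1024 kg m⁻³. Annual water volume added = 296 Gt / ρ_w = 2.960×10^14 kg / 1024 kg m⁻³ = 2.891×10^11 m³.
Δh per year = 2.891×10^11 / 3.68×10^14 = 7.85×10^-4 m = 0.785 mm.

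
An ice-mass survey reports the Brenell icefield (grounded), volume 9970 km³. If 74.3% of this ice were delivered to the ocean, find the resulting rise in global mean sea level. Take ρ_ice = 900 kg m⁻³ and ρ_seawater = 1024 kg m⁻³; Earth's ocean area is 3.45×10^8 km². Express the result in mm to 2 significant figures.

Brenell: 0.743 × 9970 km³ × (900/1024) = 6511 km³ of water.
Spread over 3.45×10^14 m² of ocean, Δh = 6.511×10^12 / 3.45×10^14 = 0.0189 m = 19 mm.

≈ 19 mm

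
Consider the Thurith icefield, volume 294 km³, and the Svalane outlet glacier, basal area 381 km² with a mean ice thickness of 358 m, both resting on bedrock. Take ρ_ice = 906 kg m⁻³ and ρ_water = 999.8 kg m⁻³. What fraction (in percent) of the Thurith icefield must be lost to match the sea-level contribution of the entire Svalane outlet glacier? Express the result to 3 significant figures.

Equal sea-level rise means equal mass of meltwater, i.e. equal mass of ice lost.
Ice mass of Svalane: 1.236×10^14 kg; ice mass of Thurith: 2.664×10^14 kg.
Fraction required = 1.236×10^14 / 2.664×10^14 = 0.464 → 46.4 %.

≈ 46.4 %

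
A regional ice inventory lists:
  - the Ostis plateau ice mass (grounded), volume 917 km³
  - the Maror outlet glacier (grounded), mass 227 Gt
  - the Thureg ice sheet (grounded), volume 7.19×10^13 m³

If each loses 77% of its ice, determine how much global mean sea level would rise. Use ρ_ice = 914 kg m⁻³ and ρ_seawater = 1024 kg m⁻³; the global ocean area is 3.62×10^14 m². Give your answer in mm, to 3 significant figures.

≈ 139 mm

Ostis: 0.77 × 917 km³ × (914/1024) = 630.2 km³ of water.
Maror: 0.77 × 227 Gt = 1.748×10^14 kg; dividing by ρ_w = 1024 kg m⁻³ gives 1.707×10^11 m³ of water.
Thureg: 0.77 × 7.19×10^13 m³ × (914/1024) = 4.942×10^13 m³ of water.
Total added water ≈ 5.022×10^13 m³ over 3.62×10^14 m² → Δh = 0.139 m = 139 mm.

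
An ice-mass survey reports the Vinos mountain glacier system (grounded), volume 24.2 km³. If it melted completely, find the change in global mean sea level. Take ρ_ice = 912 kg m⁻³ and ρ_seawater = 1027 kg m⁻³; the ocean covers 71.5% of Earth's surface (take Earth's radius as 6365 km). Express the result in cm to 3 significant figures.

≈ 5.90×10^-3 cm

Vinos: 24.2 km³ × (912/1027) = 21.49 km³ of water.
Spread over 3.64×10^14 m² of ocean, Δh = 2.149×10^10 / 3.64×10^14 = 5.90×10^-5 m = 5.90×10^-3 cm.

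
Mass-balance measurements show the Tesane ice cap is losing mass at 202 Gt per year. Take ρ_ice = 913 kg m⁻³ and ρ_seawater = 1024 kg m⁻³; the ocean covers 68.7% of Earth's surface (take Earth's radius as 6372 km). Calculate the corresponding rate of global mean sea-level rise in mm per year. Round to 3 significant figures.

≈ 0.563 mm/yr

ρ_w = 1024 kg m⁻³. Annual water volume added = 202 Gt / ρ_w = 2.020×10^14 kg / 1024 kg m⁻³ = 1.973×10^11 m³.
Δh per year = 1.973×10^11 / 3.51×10^14 = 5.63×10^-4 m = 0.563 mm.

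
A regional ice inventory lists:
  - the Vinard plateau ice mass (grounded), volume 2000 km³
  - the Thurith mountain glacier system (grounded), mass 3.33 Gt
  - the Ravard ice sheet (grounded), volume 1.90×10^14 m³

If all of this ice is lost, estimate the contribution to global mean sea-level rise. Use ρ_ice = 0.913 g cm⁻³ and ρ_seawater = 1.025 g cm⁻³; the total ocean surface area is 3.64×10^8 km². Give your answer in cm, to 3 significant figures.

Vinard: 2000 km³ × (913/1025) = 1781 km³ of water.
Thurith: 3.33 Gt = 3.330×10^12 kg; dividing by ρ_w = 1.025 g cm⁻³ = 1025 kg m⁻³ gives 3.249×10^9 m³ of water.
Ravard: 1.90×10^14 m³ × (913/1025) = 1.692×10^14 m³ of water.
Total added water ≈ 1.710×10^14 m³ over 3.64×10^14 m² → Δh = 0.470 m = 47.0 cm.

≈ 47.0 cm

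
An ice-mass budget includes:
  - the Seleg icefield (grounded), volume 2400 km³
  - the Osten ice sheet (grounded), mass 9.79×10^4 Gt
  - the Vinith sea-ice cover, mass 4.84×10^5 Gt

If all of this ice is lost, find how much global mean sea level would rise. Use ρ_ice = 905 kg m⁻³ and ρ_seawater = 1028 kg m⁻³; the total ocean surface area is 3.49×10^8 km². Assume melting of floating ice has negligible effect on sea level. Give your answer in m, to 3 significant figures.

≈ 0.279 m

Seleg: 2400 km³ × (905/1028) = 2113 km³ of water.
Osten: 9.79×10^4 Gt = 9.790×10^16 kg; dividing by ρ_w = 1028 kg m⁻³ gives 9.523×10^13 m³ of water.
The Vinith sea-ice cover is floating and already displaces its own weight of water, so its melt adds essentially nothing to sea level.
Total added water ≈ 9.735×10^13 m³ over 3.49×10^14 m² → Δh = 0.279 m.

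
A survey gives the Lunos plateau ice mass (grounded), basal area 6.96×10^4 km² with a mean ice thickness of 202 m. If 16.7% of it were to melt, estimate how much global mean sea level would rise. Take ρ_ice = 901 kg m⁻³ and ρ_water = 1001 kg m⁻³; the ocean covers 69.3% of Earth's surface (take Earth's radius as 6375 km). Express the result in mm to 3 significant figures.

≈ 5.97 mm

Lunos: ice volume = 6.96×10^4 km² × 202 m = 1.406×10^4 km³; 0.167 × 1.406×10^4 × (901/1001) = 2113 km³ of water.
Spread over 3.54×10^14 m² of ocean, Δh = 2.113×10^12 / 3.54×10^14 = 5.97×10^-3 m = 5.97 mm.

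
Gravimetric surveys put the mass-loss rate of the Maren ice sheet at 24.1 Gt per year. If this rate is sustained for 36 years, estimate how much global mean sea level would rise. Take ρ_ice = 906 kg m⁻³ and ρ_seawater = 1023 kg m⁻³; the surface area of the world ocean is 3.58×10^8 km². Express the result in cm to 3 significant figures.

≈ 0.237 cm

Total mass lost = 24.1 Gt/yr × 36 yr = 867.6 Gt = 8.676×10^14 kg.
ρ_w = 1023 kg m⁻³, so water volume = 8.676×10^14 / 1023 = 8.481×10^11 m³.
Δh = 8.481×10^11 / 3.58×10^14 = 2.37×10^-3 m = 0.237 cm.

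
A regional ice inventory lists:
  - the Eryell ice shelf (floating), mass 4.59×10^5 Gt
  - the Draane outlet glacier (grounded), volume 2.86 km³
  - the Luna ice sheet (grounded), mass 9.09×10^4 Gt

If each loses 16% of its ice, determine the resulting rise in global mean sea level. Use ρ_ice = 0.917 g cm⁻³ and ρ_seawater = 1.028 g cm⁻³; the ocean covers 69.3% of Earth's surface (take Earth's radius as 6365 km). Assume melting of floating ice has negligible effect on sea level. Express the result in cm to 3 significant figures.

The Eryell ice shelf is floating and already displaces its own weight of water, so its melt adds essentially nothing to sea level.
Draane: 0.16 × 2.86 km³ × (917/1028) = 0.4082 km³ of water.
Luna: 0.16 × 9.09×10^4 Gt = 1.454×10^16 kg; dividing by ρ_w = 1.028 g cm⁻³ = 1028 kg m⁻³ gives 1.415×10^13 m³ of water.
Total added water ≈ 1.415×10^13 m³ over 3.53×10^14 m² → Δh = 0.0401 m = 4.01 cm.

≈ 4.01 cm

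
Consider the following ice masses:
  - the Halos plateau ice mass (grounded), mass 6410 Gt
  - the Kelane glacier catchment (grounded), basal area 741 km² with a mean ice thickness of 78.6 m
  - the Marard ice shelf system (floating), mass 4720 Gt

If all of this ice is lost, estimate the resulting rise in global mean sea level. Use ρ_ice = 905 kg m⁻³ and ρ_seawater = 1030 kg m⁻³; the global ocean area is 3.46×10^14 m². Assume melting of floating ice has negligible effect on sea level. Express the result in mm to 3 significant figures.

Halos: 6410 Gt = 6.410×10^15 kg; dividing by ρ_w = 1030 kg m⁻³ gives 6.223×10^12 m³ of water.
Kelane: ice volume = 741 km² × 78.6 m = 58.24 km³; 58.24 × (905/1030) = 51.17 km³ of water.
The Marard ice shelf system is floating and already displaces its own weight of water, so its melt adds essentially nothing to sea level.
Total added water ≈ 6.274×10^12 m³ over 3.46×10^14 m² → Δh = 0.0181 m = 18.1 mm.

≈ 18.1 mm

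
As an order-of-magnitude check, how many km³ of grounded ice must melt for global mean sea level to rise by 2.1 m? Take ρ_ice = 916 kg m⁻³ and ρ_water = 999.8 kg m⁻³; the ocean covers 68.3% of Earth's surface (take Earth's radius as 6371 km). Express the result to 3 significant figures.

≈ 7.99×10^5 km³

Required water volume = Δh × A = 2.1 m × 3.48×10^14 m² = 7.316×10^14 m³ = 7.316×10^5 km³.
Ice volume = water volume × ρ_w/ρ_ice = 7.316×10^5 × 999.8/916 = 7.99×10^5 km³.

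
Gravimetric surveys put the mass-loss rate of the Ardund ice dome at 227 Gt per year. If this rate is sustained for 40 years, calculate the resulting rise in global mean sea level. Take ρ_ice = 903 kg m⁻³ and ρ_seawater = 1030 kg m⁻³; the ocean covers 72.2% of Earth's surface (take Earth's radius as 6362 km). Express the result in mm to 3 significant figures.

Total mass lost = 227 Gt/yr × 40 yr = 9080 Gt = 9.080×10^15 kg.
ρ_w = 1030 kg m⁻³, so water volume = 9.080×10^15 / 1030 = 8.816×10^12 m³.
Δh = 8.816×10^12 / 3.67×10^14 = 0.0240 m = 24.0 mm.

≈ 24.0 mm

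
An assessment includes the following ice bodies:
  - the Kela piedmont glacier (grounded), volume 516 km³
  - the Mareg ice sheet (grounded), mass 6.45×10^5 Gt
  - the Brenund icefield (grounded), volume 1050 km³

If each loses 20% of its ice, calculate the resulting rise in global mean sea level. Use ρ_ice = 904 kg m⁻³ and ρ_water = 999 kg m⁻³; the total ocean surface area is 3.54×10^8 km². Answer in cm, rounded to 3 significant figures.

Kela: 0.2 × 516 km³ × (904/999) = 93.39 km³ of water.
Mareg: 0.2 × 6.45×10^5 Gt = 1.290×10^17 kg; dividing by ρ_w = 999 kg m⁻³ gives 1.291×10^14 m³ of water.
Brenund: 0.2 × 1050 km³ × (904/999) = 190.0 km³ of water.
Total added water ≈ 1.294×10^14 m³ over 3.54×10^14 m² → Δh = 0.366 m = 36.6 cm.

≈ 36.6 cm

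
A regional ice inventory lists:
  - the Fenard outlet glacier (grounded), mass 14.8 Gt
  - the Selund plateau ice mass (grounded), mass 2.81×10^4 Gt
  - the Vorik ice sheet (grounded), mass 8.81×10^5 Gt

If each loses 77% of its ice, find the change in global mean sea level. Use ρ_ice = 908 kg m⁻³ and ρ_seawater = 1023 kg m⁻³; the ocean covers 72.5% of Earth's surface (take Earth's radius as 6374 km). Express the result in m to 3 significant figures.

Fenard: 0.77 × 14.8 Gt = 1.140×10^13 kg; dividing by ρ_w = 1023 kg m⁻³ gives 1.114×10^10 m³ of water.
Selund: 0.77 × 2.81×10^4 Gt = 2.164×10^16 kg; dividing by ρ_w = 1023 kg m⁻³ gives 2.115×10^13 m³ of water.
Vorik: 0.77 × 8.81×10^5 Gt = 6.784×10^17 kg; dividing by ρ_w = 1023 kg m⁻³ gives 6.631×10^14 m³ of water.
Total added water ≈ 6.843×10^14 m³ over 3.70×10^14 m² → Δh = 1.85 m.

≈ 1.85 m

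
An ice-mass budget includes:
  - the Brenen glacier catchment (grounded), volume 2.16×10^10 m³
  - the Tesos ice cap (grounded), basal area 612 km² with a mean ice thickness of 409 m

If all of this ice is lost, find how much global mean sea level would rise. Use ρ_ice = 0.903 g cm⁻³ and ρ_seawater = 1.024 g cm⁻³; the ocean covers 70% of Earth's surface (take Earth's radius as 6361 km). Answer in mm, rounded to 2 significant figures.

Brenen: 2.16×10^10 m³ × (903/1024) = 1.905×10^10 m³ of water.
Tesos: ice volume = 612 km² × 409 m = 250.3 km³; 250.3 × (903/1024) = 220.7 km³ of water.
Total added water ≈ 2.398×10^11 m³ over 3.56×10^14 m² → Δh = 6.74×10^-4 m = 0.67 mm.

≈ 0.67 mm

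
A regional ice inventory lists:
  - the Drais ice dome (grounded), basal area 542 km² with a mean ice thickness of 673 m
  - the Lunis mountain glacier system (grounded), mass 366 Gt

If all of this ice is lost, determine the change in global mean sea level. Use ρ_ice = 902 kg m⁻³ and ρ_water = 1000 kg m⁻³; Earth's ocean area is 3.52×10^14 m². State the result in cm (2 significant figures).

Drais: ice volume = 542 km² × 673 m = 364.8 km³; 364.8 × (902/1000) = 329.0 km³ of water.
Lunis: 366 Gt = 3.660×10^14 kg; dividing by ρ_w = 1000 kg m⁻³ gives 3.660×10^11 m³ of water.
Total added water ≈ 6.950×10^11 m³ over 3.52×10^14 m² → Δh = 1.97×10^-3 m = 0.20 cm.

≈ 0.20 cm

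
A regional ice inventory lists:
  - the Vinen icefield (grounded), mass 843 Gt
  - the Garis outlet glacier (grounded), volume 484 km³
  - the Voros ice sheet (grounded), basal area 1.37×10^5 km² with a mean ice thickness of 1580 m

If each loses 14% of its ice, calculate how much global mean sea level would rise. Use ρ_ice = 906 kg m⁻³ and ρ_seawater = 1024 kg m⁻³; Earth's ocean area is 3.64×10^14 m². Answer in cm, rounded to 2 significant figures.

Vinen: 0.14 × 843 Gt = 1.180×10^14 kg; dividing by ρ_w = 1024 kg m⁻³ gives 1.153×10^11 m³ of water.
Garis: 0.14 × 484 km³ × (906/1024) = 59.95 km³ of water.
Voros: ice volume = 1.37×10^5 km² × 1580 m = 2.165×10^5 km³; 0.14 × 2.165×10^5 × (906/1024) = 2.681×10^4 km³ of water.
Total added water ≈ 2.699×10^13 m³ over 3.64×10^14 m² → Δh = 0.0741 m = 7.4 cm.

≈ 7.4 cm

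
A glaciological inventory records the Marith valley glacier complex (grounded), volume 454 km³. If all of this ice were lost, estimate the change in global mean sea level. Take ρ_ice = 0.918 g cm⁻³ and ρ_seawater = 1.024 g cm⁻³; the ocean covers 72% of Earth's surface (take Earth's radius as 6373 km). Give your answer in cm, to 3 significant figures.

≈ 0.111 cm

Marith: 454 km³ × (918/1024) = 407.0 km³ of water.
Spread over 3.67×10^14 m² of ocean, Δh = 4.070×10^11 / 3.67×10^14 = 1.11×10^-3 m = 0.111 cm.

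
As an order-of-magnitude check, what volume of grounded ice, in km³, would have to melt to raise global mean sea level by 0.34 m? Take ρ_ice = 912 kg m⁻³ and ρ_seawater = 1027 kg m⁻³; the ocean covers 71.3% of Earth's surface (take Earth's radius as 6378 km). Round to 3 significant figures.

Required water volume = Δh × A = 0.34 m × 3.64×10^14 m² = 1.239×10^14 m³ = 1.239×10^5 km³.
Ice volume = water volume × ρ_w/ρ_ice = 1.239×10^5 × 1027/912 = 1.40×10^5 km³.

≈ 1.40×10^5 km³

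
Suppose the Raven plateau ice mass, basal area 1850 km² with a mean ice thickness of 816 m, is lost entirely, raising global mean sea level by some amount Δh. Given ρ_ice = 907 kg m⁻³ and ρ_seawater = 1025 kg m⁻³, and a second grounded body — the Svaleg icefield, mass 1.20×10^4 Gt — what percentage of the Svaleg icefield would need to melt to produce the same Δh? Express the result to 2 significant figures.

Equal sea-level rise means equal mass of meltwater, i.e. equal mass of ice lost.
Ice mass of Raven: 1.369×10^15 kg; ice mass of Svaleg: 1.200×10^16 kg.
Fraction required = 1.369×10^15 / 1.200×10^16 = 0.114 → 11 %.

≈ 11 %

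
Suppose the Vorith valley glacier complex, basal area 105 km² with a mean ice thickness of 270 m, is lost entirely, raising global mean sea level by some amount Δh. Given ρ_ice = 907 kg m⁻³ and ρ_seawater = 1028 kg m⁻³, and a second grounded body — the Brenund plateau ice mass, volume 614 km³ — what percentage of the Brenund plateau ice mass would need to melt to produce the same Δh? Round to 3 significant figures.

Equal sea-level rise means equal mass of meltwater, i.e. equal mass of ice lost.
Ice mass of Vorith: 2.571×10^13 kg; ice mass of Brenund: 5.569×10^14 kg.
Fraction required = 2.571×10^13 / 5.569×10^14 = 0.0462 → 4.62 %.

≈ 4.62 %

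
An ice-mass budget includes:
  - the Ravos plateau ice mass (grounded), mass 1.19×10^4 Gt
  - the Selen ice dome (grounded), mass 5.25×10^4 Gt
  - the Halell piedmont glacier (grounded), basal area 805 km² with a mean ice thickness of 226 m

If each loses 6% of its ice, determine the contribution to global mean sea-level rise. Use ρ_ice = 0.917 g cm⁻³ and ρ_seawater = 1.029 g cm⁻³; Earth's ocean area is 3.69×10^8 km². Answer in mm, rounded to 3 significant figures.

Ravos: 0.06 × 1.19×10^4 Gt = 7.140×10^14 kg; dividing by ρ_w = 1.029 g cm⁻³ = 1029 kg m⁻³ gives 6.939×10^11 m³ of water.
Selen: 0.06 × 5.25×10^4 Gt = 3.150×10^15 kg; dividing by ρ_w = 1029 kg m⁻³ gives 3.061×10^12 m³ of water.
Halell: ice volume = 805 km² × 226 m = 181.9 km³; 0.06 × 181.9 × (917/1029) = 9.728 km³ of water.
Total added water ≈ 3.765×10^12 m³ over 3.69×10^14 m² → Δh = 0.0102 m = 10.2 mm.

≈ 10.2 mm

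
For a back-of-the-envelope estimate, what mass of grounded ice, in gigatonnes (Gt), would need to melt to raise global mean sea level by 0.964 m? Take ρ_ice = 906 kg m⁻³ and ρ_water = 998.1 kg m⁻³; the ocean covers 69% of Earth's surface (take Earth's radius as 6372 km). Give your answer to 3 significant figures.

Required water volume = Δh × A = 0.964 m × 3.52×10^14 m² = 3.394×10^14 m³.
ρ_w = 998.1 kg m⁻³, so the mass of water = 3.394×10^14 m³ × 998.1 kg m⁻³ = 3.387×10^17 kg = 3.39×10^5 Gt (and the same mass of ice, by conservation).

≈ 3.39×10^5 Gt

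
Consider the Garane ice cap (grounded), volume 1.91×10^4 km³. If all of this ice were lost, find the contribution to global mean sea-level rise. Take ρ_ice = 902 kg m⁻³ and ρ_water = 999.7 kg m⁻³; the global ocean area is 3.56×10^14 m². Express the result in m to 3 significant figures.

Garane: 1.91×10^4 km³ × (902/999.7) = 1.723×10^4 km³ of water.
Spread over 3.56×10^14 m² of ocean, Δh = 1.723×10^13 / 3.56×10^14 = 0.0484 m.

≈ 0.0484 m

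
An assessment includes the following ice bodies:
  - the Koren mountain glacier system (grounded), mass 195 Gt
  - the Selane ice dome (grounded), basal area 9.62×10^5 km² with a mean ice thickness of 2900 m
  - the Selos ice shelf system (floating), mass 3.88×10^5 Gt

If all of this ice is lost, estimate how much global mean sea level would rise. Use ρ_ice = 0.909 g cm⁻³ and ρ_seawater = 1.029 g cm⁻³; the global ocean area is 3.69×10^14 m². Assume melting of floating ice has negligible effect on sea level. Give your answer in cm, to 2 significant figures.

Koren: 195 Gt = 1.950×10^14 kg; dividing by ρ_w = 1.029 g cm⁻³ = 1029 kg m⁻³ gives 1.895×10^11 m³ of water.
Selane: ice volume = 9.62×10^5 km² × 2900 m = 2.790×10^6 km³; 2.790×10^6 × (909/1029) = 2.464×10^6 km³ of water.
The Selos ice shelf system is floating and already displaces its own weight of water, so its melt adds essentially nothing to sea level.
Total added water ≈ 2.465×10^15 m³ over 3.69×10^14 m² → Δh = 6.68 m = 670 cm.

≈ 670 cm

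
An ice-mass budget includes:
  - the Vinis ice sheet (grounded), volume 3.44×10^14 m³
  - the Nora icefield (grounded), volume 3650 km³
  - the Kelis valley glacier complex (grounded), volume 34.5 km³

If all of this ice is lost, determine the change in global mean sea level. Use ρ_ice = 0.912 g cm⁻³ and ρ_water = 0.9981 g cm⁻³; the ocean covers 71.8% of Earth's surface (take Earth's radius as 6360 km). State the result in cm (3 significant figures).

Vinis: 3.44×10^14 m³ × (912/998.1) = 3.143×10^14 m³ of water.
Nora: 3650 km³ × (912/998.1) = 3335 km³ of water.
Kelis: 34.5 km³ × (912/998.1) = 31.52 km³ of water.
Total added water ≈ 3.177×10^14 m³ over 3.65×10^14 m² → Δh = 0.870 m = 87.0 cm.

≈ 87.0 cm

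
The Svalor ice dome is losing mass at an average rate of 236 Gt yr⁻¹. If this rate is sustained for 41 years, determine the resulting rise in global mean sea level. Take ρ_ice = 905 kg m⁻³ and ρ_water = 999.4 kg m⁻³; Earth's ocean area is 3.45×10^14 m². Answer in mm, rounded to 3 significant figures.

≈ 28.1 mm

Total mass lost = 236 Gt/yr × 41 yr = 9676 Gt = 9.676×10^15 kg.
ρ_w = 999.4 kg m⁻³, so water volume = 9.676×10^15 / 999.4 = 9.682×10^12 m³.
Δh = 9.682×10^12 / 3.45×10^14 = 0.0281 m = 28.1 mm.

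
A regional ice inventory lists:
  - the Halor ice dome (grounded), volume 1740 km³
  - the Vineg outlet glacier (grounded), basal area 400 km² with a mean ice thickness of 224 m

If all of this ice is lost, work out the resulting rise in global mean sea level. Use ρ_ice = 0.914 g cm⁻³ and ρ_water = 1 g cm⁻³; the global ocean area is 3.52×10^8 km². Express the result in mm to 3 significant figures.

Halor: 1740 km³ × (914/1000) = 1590 km³ of water.
Vineg: ice volume = 400 km² × 224 m = 89.60 km³; 89.60 × (914/1000) = 81.89 km³ of water.
Total added water ≈ 1.672×10^12 m³ over 3.52×10^14 m² → Δh = 4.75×10^-3 m = 4.75 mm.

≈ 4.75 mm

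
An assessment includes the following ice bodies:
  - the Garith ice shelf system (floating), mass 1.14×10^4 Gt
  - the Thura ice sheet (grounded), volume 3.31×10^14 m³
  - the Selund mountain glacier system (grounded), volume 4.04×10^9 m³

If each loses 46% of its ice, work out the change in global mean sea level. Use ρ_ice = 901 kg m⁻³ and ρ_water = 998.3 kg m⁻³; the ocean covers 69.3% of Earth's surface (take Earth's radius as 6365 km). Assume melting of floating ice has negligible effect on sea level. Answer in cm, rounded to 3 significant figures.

≈ 39.0 cm

The Garith ice shelf system is floating and already displaces its own weight of water, so its melt adds essentially nothing to sea level.
Thura: 0.46 × 3.31×10^14 m³ × (901/998.3) = 1.374×10^14 m³ of water.
Selund: 0.46 × 4.04×10^9 m³ × (901/998.3) = 1.677×10^9 m³ of water.
Total added water ≈ 1.374×10^14 m³ over 3.53×10^14 m² → Δh = 0.390 m = 39.0 cm.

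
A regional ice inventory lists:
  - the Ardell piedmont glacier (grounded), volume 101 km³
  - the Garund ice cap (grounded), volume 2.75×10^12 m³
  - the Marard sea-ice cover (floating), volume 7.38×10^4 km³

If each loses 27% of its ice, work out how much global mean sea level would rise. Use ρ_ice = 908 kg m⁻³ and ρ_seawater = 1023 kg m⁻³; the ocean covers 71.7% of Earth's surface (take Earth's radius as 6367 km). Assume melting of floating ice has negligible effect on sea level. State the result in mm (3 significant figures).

≈ 1.87 mm

Ardell: 0.27 × 101 km³ × (908/1023) = 24.20 km³ of water.
Garund: 0.27 × 2.75×10^12 m³ × (908/1023) = 6.590×10^11 m³ of water.
The Marard sea-ice cover is floating and already displaces its own weight of water, so its melt adds essentially nothing to sea level.
Total added water ≈ 6.832×10^11 m³ over 3.65×10^14 m² → Δh = 1.87×10^-3 m = 1.87 mm.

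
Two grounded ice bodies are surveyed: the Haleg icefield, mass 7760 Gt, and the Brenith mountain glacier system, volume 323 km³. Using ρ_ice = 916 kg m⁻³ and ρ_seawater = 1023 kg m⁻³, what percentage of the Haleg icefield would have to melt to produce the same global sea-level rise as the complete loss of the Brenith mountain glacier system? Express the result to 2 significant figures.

Equal sea-level rise means equal mass of meltwater, i.e. equal mass of ice lost.
Ice mass of Brenith: 2.959×10^14 kg; ice mass of Haleg: 7.760×10^15 kg.
Fraction required = 2.959×10^14 / 7.760×10^15 = 0.0381 → 3.8 %.

≈ 3.8 %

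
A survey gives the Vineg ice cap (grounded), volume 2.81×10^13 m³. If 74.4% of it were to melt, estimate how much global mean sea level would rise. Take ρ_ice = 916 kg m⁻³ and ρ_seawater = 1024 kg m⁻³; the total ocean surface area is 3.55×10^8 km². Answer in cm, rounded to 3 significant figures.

Vineg: 0.744 × 2.81×10^13 m³ × (916/1024) = 1.870×10^13 m³ of water.
Spread over 3.55×10^14 m² of ocean, Δh = 1.870×10^13 / 3.55×10^14 = 0.0527 m = 5.27 cm.

≈ 5.27 cm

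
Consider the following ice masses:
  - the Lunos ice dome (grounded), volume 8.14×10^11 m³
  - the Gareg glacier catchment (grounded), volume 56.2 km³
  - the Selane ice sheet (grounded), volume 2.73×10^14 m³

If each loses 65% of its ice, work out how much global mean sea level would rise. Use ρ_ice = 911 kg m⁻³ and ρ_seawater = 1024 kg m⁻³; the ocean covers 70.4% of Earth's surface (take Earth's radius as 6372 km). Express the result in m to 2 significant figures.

≈ 0.44 m

Lunos: 0.65 × 8.14×10^11 m³ × (911/1024) = 4.707×10^11 m³ of water.
Gareg: 0.65 × 56.2 km³ × (911/1024) = 32.50 km³ of water.
Selane: 0.65 × 2.73×10^14 m³ × (911/1024) = 1.579×10^14 m³ of water.
Total added water ≈ 1.584×10^14 m³ over 3.59×10^14 m² → Δh = 0.441 m.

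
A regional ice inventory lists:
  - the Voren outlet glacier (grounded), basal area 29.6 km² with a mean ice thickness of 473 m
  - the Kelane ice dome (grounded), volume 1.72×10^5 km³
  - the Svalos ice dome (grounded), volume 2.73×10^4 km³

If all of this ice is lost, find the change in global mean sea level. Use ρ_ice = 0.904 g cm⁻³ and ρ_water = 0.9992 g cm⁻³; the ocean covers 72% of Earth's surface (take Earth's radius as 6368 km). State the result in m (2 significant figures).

≈ 0.49 m

Voren: ice volume = 29.6 km² × 473 m = 14.00 km³; 14.00 × (904/999.2) = 12.67 km³ of water.
Kelane: 1.72×10^5 km³ × (904/999.2) = 1.556×10^5 km³ of water.
Svalos: 2.73×10^4 km³ × (904/999.2) = 2.470×10^4 km³ of water.
Total added water ≈ 1.803×10^14 m³ over 3.67×10^14 m² → Δh = 0.491 m.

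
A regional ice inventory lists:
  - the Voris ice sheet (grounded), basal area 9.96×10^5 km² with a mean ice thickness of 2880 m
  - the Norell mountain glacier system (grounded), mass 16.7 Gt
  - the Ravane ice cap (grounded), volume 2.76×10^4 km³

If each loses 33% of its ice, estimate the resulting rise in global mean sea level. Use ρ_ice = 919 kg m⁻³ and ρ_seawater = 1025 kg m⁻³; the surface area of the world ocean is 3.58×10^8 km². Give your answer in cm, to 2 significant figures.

≈ 240 cm

Voris: ice volume = 9.96×10^5 km² × 2880 m = 2.868×10^6 km³; 0.33 × 2.868×10^6 × (919/1025) = 8.487×10^5 km³ of water.
Norell: 0.33 × 16.7 Gt = 5.511×10^12 kg; dividing by ρ_w = 1025 kg m⁻³ gives 5.377×10^9 m³ of water.
Ravane: 0.33 × 2.76×10^4 km³ × (919/1025) = 8166 km³ of water.
Total added water ≈ 8.569×10^14 m³ over 3.58×10^14 m² → Δh = 2.39 m = 240 cm.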